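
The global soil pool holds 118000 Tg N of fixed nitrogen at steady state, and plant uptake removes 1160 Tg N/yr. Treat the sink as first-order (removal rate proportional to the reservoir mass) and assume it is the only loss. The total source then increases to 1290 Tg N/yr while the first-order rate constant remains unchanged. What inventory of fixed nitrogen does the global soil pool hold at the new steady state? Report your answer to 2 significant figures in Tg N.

Rate constant k = F/M = 1160 / 118000 = 0.009831 yr⁻¹.
At the new steady state, source = k·M_new ⇒ M_new = 1290 / 0.009831 = 131200 Tg N.
(Equivalently M_new = M × F_new/F_old = 118000 × 1290/1160.)

130000 Tg N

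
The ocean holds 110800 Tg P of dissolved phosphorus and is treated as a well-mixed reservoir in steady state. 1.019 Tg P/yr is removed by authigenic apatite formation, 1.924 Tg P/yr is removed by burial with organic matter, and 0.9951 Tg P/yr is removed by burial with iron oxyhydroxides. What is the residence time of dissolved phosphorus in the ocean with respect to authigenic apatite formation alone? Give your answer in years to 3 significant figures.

109000 yr

Residence time with respect to a single sink: τ = M / F_sink.
τ = 110800 / 1.019 = 108700 yr.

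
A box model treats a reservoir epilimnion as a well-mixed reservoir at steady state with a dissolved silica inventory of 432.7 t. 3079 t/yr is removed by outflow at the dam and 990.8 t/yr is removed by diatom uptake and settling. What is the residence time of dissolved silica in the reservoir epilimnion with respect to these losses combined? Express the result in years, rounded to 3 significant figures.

Total removal = 3079 + 990.8 = 4069.8 t/yr.
τ = M / ΣF_out = 432.7 / 4069.8 = 0.1063 yr.

0.106 yr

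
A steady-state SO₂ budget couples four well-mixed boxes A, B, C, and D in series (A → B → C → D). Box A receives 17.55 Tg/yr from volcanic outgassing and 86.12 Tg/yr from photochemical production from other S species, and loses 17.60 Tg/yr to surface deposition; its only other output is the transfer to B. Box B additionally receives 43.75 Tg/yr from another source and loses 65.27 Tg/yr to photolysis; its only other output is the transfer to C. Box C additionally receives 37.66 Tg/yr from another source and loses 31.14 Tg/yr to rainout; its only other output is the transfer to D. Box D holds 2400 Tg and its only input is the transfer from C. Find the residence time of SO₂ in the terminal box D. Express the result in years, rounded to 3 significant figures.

33.8 yr

Box A: F(A→B) = (17.55 + 86.12) − 17.60 = 86.070 Tg/yr.
Box B: F(B→C) = (86.070 + 43.75) − 65.27 = 64.550 Tg/yr.
Box C: F(C→D) = (64.550 + 37.66) − 31.14 = 71.070 Tg/yr.
Box D throughput = its input = 71.070 Tg/yr; τ = 2400 / 71.070 = 33.77 yr.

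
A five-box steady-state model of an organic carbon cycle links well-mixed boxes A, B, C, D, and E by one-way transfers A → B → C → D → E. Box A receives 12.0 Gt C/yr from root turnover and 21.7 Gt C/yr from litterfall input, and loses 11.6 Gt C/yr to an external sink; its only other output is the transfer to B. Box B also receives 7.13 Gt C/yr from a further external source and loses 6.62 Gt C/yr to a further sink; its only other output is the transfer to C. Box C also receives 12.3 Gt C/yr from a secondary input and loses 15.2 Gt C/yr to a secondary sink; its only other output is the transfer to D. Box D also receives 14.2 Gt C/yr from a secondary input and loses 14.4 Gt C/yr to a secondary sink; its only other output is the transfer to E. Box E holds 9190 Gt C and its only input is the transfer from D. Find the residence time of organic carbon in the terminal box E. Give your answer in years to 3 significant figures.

471 yr

Box A: F(A→B) = (12.0 + 21.7) − 11.6 = 22.100 Gt C/yr.
Box B: F(B→C) = (22.100 + 7.13) − 6.62 = 22.610 Gt C/yr.
Box C: F(C→D) = (22.610 + 12.3) − 15.2 = 19.710 Gt C/yr.
Box D: F(D→E) = (19.710 + 14.2) − 14.4 = 19.510 Gt C/yr.
Box E throughput = its input = 19.510 Gt C/yr; τ = 9190 / 19.510 = 471.0 yr.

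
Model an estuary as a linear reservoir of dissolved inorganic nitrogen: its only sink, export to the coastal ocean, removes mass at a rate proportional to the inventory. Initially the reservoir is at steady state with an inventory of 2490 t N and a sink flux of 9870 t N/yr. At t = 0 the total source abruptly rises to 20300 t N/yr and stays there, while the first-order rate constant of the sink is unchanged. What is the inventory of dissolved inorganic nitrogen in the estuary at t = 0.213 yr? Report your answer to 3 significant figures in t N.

3990 t N

Residence time τ = M₀/F₀ = 0.2523 yr. The eventual steady state is M_∞ = M₀·(F₁/F₀) = 2490 × 20300/9870 = 5121.3 t N.
The anomaly ΔM(t) = M(t) − M_∞ decays as ΔM₀·e^(−t/τ) with ΔM₀ = 2490 − 5121.3 = −2631 t N.
At t = 0.213 yr, e^(−t/τ) = e^(−0.8443) = 0.4299, so ΔM = −1131 t N and M = 5121.3 − 1131 = 3990.2 t N.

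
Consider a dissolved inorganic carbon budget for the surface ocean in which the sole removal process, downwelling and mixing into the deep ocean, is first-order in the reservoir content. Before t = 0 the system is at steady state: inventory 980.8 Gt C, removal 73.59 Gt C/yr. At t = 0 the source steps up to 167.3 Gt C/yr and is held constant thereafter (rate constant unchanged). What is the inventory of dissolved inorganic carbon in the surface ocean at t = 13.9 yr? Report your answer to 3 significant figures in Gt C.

τ = M₀/F₀ = 980.8/73.59 = 13.33 yr; rate constant k = 1/τ.
New steady state M_∞ = F₁/k = F₁·τ = 167.3 × 13.33 = 2229.8 Gt C.
M(t) = M_∞ + (M₀ − M_∞)·e^(−t/τ); t/τ = 13.9/13.33 = 1.043, so e^(−t/τ) = 0.3524.
M(t) = 2229.8 − 1249 × 0.3524 = 1789.6 Gt C.

1790 Gt C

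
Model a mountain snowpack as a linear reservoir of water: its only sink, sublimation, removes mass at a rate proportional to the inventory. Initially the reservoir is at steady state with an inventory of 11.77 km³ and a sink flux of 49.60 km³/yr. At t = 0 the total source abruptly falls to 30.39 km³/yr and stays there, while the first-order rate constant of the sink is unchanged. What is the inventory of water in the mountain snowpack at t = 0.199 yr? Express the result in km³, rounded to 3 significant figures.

9.18 km³

τ = M₀/F₀ = 11.77/49.60 = 0.2373 yr; rate constant k = 1/τ.
New steady state M_∞ = F₁/k = F₁·τ = 30.39 × 0.2373 = 7.2115 km³.
M(t) = M_∞ + (M₀ − M_∞)·e^(−t/τ); t/τ = 0.199/0.2373 = 0.8386, so e^(−t/τ) = 0.4323.
M(t) = 7.2115 + 4.559 × 0.4323 = 9.1822 km³.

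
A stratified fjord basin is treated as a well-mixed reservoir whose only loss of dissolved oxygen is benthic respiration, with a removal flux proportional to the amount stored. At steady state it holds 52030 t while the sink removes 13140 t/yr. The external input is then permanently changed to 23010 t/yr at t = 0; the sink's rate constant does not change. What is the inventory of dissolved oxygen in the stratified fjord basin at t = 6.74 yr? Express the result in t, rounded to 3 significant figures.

Residence time τ = M₀/F₀ = 3.960 yr. The eventual steady state is M_∞ = M₀·(F₁/F₀) = 52030 × 23010/13140 = 91112 t.
The anomaly ΔM(t) = M(t) − M_∞ decays as ΔM₀·e^(−t/τ) with ΔM₀ = 52030 − 91112 = −39080 t.
At t = 6.74 yr, e^(−t/τ) = e^(−1.702) = 0.1823, so ΔM = −7124 t and M = 91112 − 7124 = 83988 t.

84000 t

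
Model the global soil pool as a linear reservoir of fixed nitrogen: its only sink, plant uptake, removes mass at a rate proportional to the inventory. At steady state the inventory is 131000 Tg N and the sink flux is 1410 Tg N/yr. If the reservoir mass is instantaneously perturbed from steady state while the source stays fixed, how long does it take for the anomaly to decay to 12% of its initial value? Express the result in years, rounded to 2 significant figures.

200 yr

For a linear reservoir the anomaly decays as exp(−t/τ) with τ = M/F = 131000/1410 = 92.91 yr.
exp(−t/τ) = 0.12 ⇒ t = −τ ln(0.12) = 92.91 × 2.120 = 197.0 yr.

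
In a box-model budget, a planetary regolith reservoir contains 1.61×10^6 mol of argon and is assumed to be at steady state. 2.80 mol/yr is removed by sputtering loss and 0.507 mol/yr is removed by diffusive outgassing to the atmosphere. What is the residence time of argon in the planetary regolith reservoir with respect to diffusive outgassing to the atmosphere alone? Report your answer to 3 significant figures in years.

3.18×10^6 yr

Residence time with respect to a single sink: τ = M / F_sink.
τ = 1.61×10^6 / 0.507 = 3.176×10^6 yr.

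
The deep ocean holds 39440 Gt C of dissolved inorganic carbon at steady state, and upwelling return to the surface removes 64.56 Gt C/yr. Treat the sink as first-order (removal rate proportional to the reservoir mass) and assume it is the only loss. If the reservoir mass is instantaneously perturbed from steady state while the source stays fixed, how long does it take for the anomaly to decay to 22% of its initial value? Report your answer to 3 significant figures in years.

925 yr

For a linear reservoir the anomaly decays as exp(−t/τ) with τ = M/F = 39440/64.56 = 610.9 yr.
exp(−t/τ) = 0.22 ⇒ t = −τ ln(0.22) = 610.9 × 1.514 = 925.0 yr.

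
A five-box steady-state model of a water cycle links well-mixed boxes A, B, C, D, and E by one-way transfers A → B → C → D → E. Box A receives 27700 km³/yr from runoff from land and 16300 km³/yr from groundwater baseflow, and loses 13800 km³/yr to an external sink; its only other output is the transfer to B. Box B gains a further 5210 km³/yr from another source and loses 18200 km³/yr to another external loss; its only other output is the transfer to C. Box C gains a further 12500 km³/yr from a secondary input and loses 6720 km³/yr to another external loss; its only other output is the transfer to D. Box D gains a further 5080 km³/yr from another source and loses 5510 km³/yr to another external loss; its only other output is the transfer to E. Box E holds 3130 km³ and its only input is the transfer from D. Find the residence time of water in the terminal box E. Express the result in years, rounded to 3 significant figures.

0.139 yr

Box A: F(A→B) = (27700 + 16300) − 13800 = 30200 km³/yr.
Box B: F(B→C) = (30200 + 5210) − 18200 = 17210 km³/yr.
Box C: F(C→D) = (17210 + 12500) − 6720 = 22990 km³/yr.
Box D: F(D→E) = (22990 + 5080) − 5510 = 22560 km³/yr.
Box E throughput = its input = 22560 km³/yr; τ = 3130 / 22560 = 0.1387 yr.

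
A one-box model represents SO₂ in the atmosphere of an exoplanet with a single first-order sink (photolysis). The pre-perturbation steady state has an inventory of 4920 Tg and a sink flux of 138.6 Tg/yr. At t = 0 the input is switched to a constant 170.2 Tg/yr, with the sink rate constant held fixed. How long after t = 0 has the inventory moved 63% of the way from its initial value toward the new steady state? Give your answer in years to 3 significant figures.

τ = M₀/F₀ = 4920/138.6 = 35.50 yr.
The remaining gap fraction is e^(−t/τ); 63% covered ⇒ e^(−t/τ) = 0.370.
t = −τ ln(0.370) = 35.50 × 0.9943 = 35.29 yr.

35.3 yr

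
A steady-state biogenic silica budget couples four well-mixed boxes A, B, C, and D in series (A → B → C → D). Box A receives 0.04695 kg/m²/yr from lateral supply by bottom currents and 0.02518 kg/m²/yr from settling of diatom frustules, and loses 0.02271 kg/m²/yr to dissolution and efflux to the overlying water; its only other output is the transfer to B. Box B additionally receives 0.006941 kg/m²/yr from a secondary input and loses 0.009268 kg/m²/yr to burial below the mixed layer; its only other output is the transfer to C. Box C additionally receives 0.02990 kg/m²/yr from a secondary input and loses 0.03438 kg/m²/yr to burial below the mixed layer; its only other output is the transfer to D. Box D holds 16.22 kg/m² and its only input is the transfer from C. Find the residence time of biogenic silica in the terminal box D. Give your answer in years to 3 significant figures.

Box A: F(A→B) = (0.04695 + 0.02518) − 0.02271 = 0.049420 kg/m²/yr.
Box B: F(B→C) = (0.049420 + 0.006941) − 0.009268 = 0.047093 kg/m²/yr.
Box C: F(C→D) = (0.047093 + 0.02990) − 0.03438 = 0.042613 kg/m²/yr.
Box D throughput = its input = 0.042613 kg/m²/yr; τ = 16.22 / 0.042613 = 380.6 yr.

381 yr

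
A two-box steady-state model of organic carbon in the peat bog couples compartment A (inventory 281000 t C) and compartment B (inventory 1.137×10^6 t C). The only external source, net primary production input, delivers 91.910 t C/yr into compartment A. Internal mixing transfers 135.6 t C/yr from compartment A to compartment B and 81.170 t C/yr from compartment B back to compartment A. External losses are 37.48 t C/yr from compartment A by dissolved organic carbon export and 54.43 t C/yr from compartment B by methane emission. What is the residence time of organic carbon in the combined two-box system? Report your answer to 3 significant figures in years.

15400 yr

For the system as a whole, the A↔B exchange is internal and contributes nothing to the throughput; only the external sinks remove mass.
M_total = 281000 + 1.137×10^6 = 1.4180×10^6 t C.
ΣF_external_out = 37.48 + 54.43 = 91.910 t C/yr.
τ = M_total / ΣF_ext = 1.4180×10^6 / 91.910 = 15430 yr.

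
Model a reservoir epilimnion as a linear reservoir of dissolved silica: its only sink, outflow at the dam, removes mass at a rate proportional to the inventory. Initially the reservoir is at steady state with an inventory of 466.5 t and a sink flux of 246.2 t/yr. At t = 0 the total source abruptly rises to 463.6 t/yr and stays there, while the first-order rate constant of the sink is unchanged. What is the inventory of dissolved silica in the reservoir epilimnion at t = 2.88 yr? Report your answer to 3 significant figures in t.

788 t

Residence time τ = M₀/F₀ = 1.895 yr. The eventual steady state is M_∞ = M₀·(F₁/F₀) = 466.5 × 463.6/246.2 = 878.43 t.
The anomaly ΔM(t) = M(t) − M_∞ decays as ΔM₀·e^(−t/τ) with ΔM₀ = 466.5 − 878.43 = −411.9 t.
At t = 2.88 yr, e^(−t/τ) = e^(−1.520) = 0.2187, so ΔM = −90.10 t and M = 878.43 − 90.10 = 788.33 t.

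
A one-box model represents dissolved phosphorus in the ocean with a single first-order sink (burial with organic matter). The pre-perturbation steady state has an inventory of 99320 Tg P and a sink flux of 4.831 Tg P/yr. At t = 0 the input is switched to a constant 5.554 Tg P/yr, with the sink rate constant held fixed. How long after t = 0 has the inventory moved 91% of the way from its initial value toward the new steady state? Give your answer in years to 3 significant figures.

49500 yr

τ = M₀/F₀ = 99320/4.831 = 20560 yr.
The remaining gap fraction is e^(−t/τ); 91% covered ⇒ e^(−t/τ) = 0.0900.
t = −τ ln(0.0900) = 20560 × 2.408 = 49500 yr.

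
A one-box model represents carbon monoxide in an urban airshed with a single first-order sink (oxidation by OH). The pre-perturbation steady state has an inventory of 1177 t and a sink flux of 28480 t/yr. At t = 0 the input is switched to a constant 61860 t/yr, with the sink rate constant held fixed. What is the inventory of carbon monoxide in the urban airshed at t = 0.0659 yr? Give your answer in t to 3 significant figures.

2280 t

Residence time τ = M₀/F₀ = 0.04133 yr. The eventual steady state is M_∞ = M₀·(F₁/F₀) = 1177 × 61860/28480 = 2556.5 t.
The anomaly ΔM(t) = M(t) − M_∞ decays as ΔM₀·e^(−t/τ) with ΔM₀ = 1177 − 2556.5 = −1380 t.
At t = 0.0659 yr, e^(−t/τ) = e^(−1.595) = 0.2030, so ΔM = −280.0 t and M = 2556.5 − 280.0 = 2276.5 t.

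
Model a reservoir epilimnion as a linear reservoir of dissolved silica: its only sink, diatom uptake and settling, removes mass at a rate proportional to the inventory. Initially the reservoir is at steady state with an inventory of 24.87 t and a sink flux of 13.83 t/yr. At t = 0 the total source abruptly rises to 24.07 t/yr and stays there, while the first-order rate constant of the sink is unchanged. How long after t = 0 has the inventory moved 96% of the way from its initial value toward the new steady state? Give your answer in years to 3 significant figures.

τ = M₀/F₀ = 24.87/13.83 = 1.798 yr.
The remaining gap fraction is e^(−t/τ); 96% covered ⇒ e^(−t/τ) = 0.0400.
t = −τ ln(0.0400) = 1.798 × 3.219 = 5.788 yr.

5.79 yr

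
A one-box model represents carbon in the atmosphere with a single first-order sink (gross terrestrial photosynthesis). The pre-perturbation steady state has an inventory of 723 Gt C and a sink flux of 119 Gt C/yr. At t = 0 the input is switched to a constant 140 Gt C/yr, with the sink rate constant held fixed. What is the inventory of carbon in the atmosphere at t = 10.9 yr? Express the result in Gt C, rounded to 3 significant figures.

829 Gt C

Residence time τ = M₀/F₀ = 6.076 yr. The eventual steady state is M_∞ = M₀·(F₁/F₀) = 723 × 140/119 = 850.59 Gt C.
The anomaly ΔM(t) = M(t) − M_∞ decays as ΔM₀·e^(−t/τ) with ΔM₀ = 723 − 850.59 = −127.6 Gt C.
At t = 10.9 yr, e^(−t/τ) = e^(−1.794) = 0.1663, so ΔM = −21.22 Gt C and M = 850.59 − 21.22 = 829.37 Gt C.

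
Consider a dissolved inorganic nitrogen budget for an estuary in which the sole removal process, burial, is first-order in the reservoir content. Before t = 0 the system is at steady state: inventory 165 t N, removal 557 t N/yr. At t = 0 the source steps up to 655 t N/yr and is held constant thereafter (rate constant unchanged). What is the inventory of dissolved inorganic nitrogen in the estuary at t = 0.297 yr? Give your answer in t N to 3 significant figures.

τ = M₀/F₀ = 165/557 = 0.2962 yr; rate constant k = 1/τ.
New steady state M_∞ = F₁/k = F₁·τ = 655 × 0.2962 = 194.03 t N.
M(t) = M_∞ + (M₀ − M_∞)·e^(−t/τ); t/τ = 0.297/0.2962 = 1.003, so e^(−t/τ) = 0.3669.
M(t) = 194.03 − 29.03 × 0.3669 = 183.38 t N.

183 t N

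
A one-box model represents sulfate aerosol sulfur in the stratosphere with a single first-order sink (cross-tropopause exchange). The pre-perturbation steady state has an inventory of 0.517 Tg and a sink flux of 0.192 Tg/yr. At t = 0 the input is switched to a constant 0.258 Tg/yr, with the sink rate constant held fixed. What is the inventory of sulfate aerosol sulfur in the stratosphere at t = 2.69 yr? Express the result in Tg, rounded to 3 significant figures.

Residence time τ = M₀/F₀ = 2.693 yr. The eventual steady state is M_∞ = M₀·(F₁/F₀) = 0.517 × 0.258/0.192 = 0.69472 Tg.
The anomaly ΔM(t) = M(t) − M_∞ decays as ΔM₀·e^(−t/τ) with ΔM₀ = 0.517 − 0.69472 = −0.1777 Tg.
At t = 2.69 yr, e^(−t/τ) = e^(−0.9990) = 0.3682, so ΔM = −0.06544 Tg and M = 0.69472 − 0.06544 = 0.62927 Tg.

0.629 Tg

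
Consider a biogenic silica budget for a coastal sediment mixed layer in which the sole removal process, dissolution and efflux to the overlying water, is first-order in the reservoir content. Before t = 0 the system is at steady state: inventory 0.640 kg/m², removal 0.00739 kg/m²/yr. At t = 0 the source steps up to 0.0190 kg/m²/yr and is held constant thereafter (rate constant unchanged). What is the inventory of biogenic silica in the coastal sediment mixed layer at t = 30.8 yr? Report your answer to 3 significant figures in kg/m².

Residence time τ = M₀/F₀ = 86.60 yr. The eventual steady state is M_∞ = M₀·(F₁/F₀) = 0.640 × 0.0190/0.00739 = 1.6455 kg/m².
The anomaly ΔM(t) = M(t) − M_∞ decays as ΔM₀·e^(−t/τ) with ΔM₀ = 0.640 − 1.6455 = −1.005 kg/m².
At t = 30.8 yr, e^(−t/τ) = e^(−0.3556) = 0.7007, so ΔM = −0.7046 kg/m² and M = 1.6455 − 0.7046 = 0.94091 kg/m².

0.941 kg/m²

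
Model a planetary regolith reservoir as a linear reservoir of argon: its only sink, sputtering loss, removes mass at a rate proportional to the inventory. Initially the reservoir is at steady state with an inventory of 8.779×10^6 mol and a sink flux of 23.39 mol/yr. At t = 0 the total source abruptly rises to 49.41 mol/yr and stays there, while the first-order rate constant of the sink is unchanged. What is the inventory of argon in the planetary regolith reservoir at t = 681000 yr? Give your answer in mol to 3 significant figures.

τ = M₀/F₀ = 8.779×10^6/23.39 = 375300 yr; rate constant k = 1/τ.
New steady state M_∞ = F₁/k = F₁·τ = 49.41 × 375300 = 1.8545×10^7 mol.
M(t) = M_∞ + (M₀ − M_∞)·e^(−t/τ); t/τ = 681000/375300 = 1.814, so e^(−t/τ) = 0.1629.
M(t) = 1.8545×10^7 − 9.766×10^6 × 0.1629 = 1.6954×10^7 mol.

1.70×10^7 mol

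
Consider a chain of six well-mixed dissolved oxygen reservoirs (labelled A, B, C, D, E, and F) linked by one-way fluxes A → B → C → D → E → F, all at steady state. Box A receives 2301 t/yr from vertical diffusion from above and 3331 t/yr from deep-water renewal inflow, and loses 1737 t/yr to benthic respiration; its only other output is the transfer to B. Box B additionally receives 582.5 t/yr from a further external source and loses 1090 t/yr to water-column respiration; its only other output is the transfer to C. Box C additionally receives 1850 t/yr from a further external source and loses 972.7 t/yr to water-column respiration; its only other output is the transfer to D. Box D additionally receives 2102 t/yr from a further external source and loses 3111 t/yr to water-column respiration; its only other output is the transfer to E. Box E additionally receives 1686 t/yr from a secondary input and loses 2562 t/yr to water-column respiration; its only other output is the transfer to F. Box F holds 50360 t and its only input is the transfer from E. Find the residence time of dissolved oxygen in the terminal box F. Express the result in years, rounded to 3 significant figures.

Box A: F(A→B) = (2301 + 3331) − 1737 = 3895.0 t/yr.
Box B: F(B→C) = (3895.0 + 582.5) − 1090 = 3387.5 t/yr.
Box C: F(C→D) = (3387.5 + 1850) − 972.7 = 4264.8 t/yr.
Box D: F(D→E) = (4264.8 + 2102) − 3111 = 3255.8 t/yr.
Box E: F(E→F) = (3255.8 + 1686) − 2562 = 2379.8 t/yr.
Box F throughput = its input = 2379.8 t/yr; τ = 50360 / 2379.8 = 21.16 yr.

21.2 yr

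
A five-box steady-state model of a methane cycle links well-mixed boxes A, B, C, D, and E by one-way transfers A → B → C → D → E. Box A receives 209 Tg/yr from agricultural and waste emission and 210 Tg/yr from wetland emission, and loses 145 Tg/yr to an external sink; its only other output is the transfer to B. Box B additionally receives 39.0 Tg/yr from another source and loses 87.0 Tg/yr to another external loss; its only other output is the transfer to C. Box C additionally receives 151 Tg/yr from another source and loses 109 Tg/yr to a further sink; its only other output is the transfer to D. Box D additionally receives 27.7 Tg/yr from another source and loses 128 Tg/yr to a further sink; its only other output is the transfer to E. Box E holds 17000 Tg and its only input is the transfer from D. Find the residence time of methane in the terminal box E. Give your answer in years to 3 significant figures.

101 yr

Box A: F(A→B) = (209 + 210) − 145 = 274.00 Tg/yr.
Box B: F(B→C) = (274.00 + 39.0) − 87.0 = 226.00 Tg/yr.
Box C: F(C→D) = (226.00 + 151) − 109 = 268.00 Tg/yr.
Box D: F(D→E) = (268.00 + 27.7) − 128 = 167.70 Tg/yr.
Box E throughput = its input = 167.70 Tg/yr; τ = 17000 / 167.70 = 101.4 yr.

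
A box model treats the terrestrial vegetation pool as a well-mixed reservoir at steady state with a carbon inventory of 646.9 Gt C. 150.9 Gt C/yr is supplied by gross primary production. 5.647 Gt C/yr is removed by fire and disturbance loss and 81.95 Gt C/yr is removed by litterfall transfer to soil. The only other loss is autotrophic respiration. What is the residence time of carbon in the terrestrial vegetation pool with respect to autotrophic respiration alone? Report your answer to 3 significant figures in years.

At steady state ΣF_in = ΣF_out.
ΣF_in = 150.90 Gt C/yr.
Autotrophic respiration flux = ΣF_in − (5.647 + 81.95) = 150.90 − 87.60 = 63.30 Gt C/yr.
τ = M / F = 646.9 / 63.30 = 10.22 yr.

10.2 yr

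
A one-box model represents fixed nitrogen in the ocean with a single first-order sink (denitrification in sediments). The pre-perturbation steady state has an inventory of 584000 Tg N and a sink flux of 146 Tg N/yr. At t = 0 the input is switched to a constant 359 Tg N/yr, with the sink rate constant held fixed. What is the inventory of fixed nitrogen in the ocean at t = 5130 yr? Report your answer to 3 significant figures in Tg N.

1.20×10^6 Tg N

Residence time τ = M₀/F₀ = 4000 yr. The eventual steady state is M_∞ = M₀·(F₁/F₀) = 584000 × 359/146 = 1.4360×10^6 Tg N.
The anomaly ΔM(t) = M(t) − M_∞ decays as ΔM₀·e^(−t/τ) with ΔM₀ = 584000 − 1.4360×10^6 = −852000 Tg N.
At t = 5130 yr, e^(−t/τ) = e^(−1.282) = 0.2773, so ΔM = −236300 Tg N and M = 1.4360×10^6 − 236300 = 1.1997×10^6 Tg N.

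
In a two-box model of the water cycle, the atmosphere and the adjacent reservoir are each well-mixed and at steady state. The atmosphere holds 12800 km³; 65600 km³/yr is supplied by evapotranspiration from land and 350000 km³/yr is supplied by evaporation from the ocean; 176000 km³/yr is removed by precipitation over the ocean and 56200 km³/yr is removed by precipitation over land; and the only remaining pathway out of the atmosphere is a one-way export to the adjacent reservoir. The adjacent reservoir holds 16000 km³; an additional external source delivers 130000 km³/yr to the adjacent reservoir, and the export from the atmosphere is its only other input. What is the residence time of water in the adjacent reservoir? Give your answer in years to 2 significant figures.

0.051 yr

Balance the atmosphere: ΣF_in = 65600 + 350000 = 415600 km³/yr.
Export to the adjacent reservoir = ΣF_in − (176000 + 56200) = 183400 km³/yr.
Total input to the adjacent reservoir = 183400 + 130000 = 313400 km³/yr; at steady state this equals its total output.
τ = M / F = 16000 / 313400 = 0.05105 yr.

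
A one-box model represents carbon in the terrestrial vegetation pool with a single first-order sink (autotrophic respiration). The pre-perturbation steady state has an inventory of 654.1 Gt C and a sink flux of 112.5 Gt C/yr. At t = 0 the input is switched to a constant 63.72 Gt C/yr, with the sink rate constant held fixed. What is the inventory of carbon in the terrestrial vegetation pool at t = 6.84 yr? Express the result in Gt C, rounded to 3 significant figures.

458 Gt C

τ = M₀/F₀ = 654.1/112.5 = 5.814 yr; rate constant k = 1/τ.
New steady state M_∞ = F₁/k = F₁·τ = 63.72 × 5.814 = 370.48 Gt C.
M(t) = M_∞ + (M₀ − M_∞)·e^(−t/τ); t/τ = 6.84/5.814 = 1.176, so e^(−t/τ) = 0.3084.
M(t) = 370.48 + 283.6 × 0.3084 = 457.94 Gt C.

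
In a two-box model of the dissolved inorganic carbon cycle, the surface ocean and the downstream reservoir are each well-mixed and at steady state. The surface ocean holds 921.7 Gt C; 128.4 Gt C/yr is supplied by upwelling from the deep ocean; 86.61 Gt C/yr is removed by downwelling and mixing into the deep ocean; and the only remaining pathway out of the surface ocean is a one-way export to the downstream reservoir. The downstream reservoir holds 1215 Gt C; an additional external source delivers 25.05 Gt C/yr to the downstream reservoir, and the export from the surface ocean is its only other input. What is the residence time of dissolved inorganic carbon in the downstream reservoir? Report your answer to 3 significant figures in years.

18.2 yr

Balance the surface ocean: ΣF_in = 128.40 Gt C/yr.
Export to the downstream reservoir = ΣF_in − (86.61) = 41.790 Gt C/yr.
Total input to the downstream reservoir = 41.790 + 25.05 = 66.840 Gt C/yr; at steady state this equals its total output.
τ = M / F = 1215 / 66.840 = 18.18 yr.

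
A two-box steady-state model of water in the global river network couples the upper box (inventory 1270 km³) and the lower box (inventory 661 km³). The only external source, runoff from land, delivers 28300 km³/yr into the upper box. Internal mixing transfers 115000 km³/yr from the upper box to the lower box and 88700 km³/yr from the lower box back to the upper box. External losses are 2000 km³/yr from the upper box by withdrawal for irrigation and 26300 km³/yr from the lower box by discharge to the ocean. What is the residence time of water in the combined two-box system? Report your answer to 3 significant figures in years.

Treat the two boxes together as one reservoir: the mixing fluxes between them are internal recycling, so τ = ΣM / Σ(external losses).
M_total = 1270 + 661 = 1931.0 km³.
ΣF_external_out = 2000 + 26300 = 28300 km³/yr.
τ = M_total / ΣF_ext = 1931.0 / 28300 = 0.06823 yr.

0.0682 yr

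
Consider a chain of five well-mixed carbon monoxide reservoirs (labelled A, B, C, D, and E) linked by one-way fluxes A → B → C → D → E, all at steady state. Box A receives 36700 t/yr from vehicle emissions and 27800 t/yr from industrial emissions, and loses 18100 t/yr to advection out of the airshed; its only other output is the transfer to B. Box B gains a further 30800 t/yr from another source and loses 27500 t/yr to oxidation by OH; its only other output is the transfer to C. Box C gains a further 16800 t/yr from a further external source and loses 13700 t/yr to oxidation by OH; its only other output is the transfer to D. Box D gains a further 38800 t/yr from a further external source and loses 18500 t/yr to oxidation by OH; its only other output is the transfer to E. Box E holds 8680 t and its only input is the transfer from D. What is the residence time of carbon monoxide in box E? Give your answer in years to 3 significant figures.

Box A: F(A→B) = (36700 + 27800) − 18100 = 46400 t/yr.
Box B: F(B→C) = (46400 + 30800) − 27500 = 49700 t/yr.
Box C: F(C→D) = (49700 + 16800) − 13700 = 52800 t/yr.
Box D: F(D→E) = (52800 + 38800) − 18500 = 73100 t/yr.
Box E throughput = its input = 73100 t/yr; τ = 8680 / 73100 = 0.1187 yr.

0.119 yr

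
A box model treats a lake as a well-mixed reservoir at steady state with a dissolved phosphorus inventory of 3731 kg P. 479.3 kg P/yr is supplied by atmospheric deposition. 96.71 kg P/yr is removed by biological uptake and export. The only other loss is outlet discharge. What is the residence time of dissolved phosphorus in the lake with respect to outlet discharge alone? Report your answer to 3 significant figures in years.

9.75 yr

At steady state ΣF_in = ΣF_out.
ΣF_in = 479.30 kg P/yr.
Outlet discharge flux = ΣF_in − (96.71) = 479.30 − 96.71 = 382.6 kg P/yr.
τ = M / F = 3731 / 382.6 = 9.752 yr.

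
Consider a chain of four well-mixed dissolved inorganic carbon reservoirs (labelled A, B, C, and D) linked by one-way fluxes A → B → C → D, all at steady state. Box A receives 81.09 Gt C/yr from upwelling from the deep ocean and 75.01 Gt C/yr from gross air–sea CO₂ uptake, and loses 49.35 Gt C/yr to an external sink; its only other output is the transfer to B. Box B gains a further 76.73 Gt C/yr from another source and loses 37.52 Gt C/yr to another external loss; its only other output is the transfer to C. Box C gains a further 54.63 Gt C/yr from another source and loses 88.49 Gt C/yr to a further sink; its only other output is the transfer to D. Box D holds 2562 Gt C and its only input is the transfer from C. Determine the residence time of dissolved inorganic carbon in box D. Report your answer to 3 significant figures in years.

22.9 yr

Box A: F(A→B) = (81.09 + 75.01) − 49.35 = 106.75 Gt C/yr.
Box B: F(B→C) = (106.75 + 76.73) − 37.52 = 145.96 Gt C/yr.
Box C: F(C→D) = (145.96 + 54.63) − 88.49 = 112.10 Gt C/yr.
Box D throughput = its input = 112.10 Gt C/yr; τ = 2562 / 112.10 = 22.85 yr.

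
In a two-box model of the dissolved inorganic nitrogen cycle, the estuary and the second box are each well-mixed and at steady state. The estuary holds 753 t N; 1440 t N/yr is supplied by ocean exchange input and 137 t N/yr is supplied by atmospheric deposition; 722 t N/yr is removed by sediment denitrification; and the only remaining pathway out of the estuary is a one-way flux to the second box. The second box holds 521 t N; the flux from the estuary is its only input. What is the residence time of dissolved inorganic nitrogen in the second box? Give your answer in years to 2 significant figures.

Balance the estuary: ΣF_in = 1440 + 137 = 1577.0 t N/yr.
Flux to the second box = ΣF_in − (722) = 855.00 t N/yr.
At steady state the output of the second box equals its input, 855.00 t N/yr.
τ = M / F = 521 / 855.00 = 0.6094 yr.

0.61 yr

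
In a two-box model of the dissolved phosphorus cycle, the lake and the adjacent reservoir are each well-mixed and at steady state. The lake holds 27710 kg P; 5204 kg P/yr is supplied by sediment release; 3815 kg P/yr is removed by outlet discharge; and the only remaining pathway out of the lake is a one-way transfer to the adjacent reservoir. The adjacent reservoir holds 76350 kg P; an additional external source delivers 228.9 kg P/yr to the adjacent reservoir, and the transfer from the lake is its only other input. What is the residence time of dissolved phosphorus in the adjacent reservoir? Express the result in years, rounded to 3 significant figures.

Balance the lake: ΣF_in = 5204.0 kg P/yr.
Transfer to the adjacent reservoir = ΣF_in − (3815) = 1389.0 kg P/yr.
Total input to the adjacent reservoir = 1389.0 + 228.9 = 1617.9 kg P/yr; at steady state this equals its total output.
τ = M / F = 76350 / 1617.9 = 47.19 yr.

47.2 yr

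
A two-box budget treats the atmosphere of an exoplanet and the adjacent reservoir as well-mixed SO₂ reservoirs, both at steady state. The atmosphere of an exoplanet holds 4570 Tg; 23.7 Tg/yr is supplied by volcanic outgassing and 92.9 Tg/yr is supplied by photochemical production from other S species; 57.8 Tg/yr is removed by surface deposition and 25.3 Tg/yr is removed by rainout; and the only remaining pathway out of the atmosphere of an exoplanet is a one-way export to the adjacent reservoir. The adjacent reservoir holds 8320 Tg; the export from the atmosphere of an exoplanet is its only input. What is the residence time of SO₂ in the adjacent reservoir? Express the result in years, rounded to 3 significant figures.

248 yr

Balance the atmosphere of an exoplanet: ΣF_in = 23.7 + 92.9 = 116.60 Tg/yr.
Export to the adjacent reservoir = ΣF_in − (57.8 + 25.3) = 33.500 Tg/yr.
At steady state the output of the adjacent reservoir equals its input, 33.500 Tg/yr.
τ = M / F = 8320 / 33.500 = 248.4 yr.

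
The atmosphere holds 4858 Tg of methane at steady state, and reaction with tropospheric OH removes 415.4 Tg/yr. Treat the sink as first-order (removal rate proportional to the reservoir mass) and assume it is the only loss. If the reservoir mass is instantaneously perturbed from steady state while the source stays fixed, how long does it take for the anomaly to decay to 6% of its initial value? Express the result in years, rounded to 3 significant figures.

32.9 yr

For a linear reservoir the anomaly decays as exp(−t/τ) with τ = M/F = 4858/415.4 = 11.69 yr.
exp(−t/τ) = 0.06 ⇒ t = −τ ln(0.06) = 11.69 × 2.813 = 32.90 yr.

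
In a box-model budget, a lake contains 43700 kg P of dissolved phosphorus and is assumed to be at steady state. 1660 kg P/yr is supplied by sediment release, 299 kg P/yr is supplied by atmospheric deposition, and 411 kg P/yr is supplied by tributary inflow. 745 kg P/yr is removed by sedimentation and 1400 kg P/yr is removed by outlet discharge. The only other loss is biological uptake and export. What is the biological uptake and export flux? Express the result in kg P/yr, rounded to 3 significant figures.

At steady state ΣF_in = ΣF_out.
ΣF_in = 1660 + 299 + 411 = 2370.0 kg P/yr.
Biological uptake and export flux = ΣF_in − (745 + 1400) = 2370.0 − 2145 = 225.0 kg P/yr.

225 kg P/yr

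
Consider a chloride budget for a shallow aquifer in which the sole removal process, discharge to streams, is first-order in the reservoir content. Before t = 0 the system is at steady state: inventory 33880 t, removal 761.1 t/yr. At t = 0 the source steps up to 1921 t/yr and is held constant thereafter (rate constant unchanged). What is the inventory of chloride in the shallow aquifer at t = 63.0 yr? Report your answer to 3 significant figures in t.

73000 t

The sink rate constant is k = F₀/M₀ = 761.1/33880 = 0.02246 yr⁻¹.
Solving dM/dt = F₁ − kM with M(0) = M₀ gives M(t) = F₁/k + (M₀ − F₁/k)·e^(−kt).
F₁/k = 1921/0.02246 = 85512 t; kt = 0.02246 × 63.0 = 1.415, e^(−kt) = 0.2429.
M(63.0) = 85512 + (33880 − 85512) × 0.2429 = 85512 − 12540 = 72973 t.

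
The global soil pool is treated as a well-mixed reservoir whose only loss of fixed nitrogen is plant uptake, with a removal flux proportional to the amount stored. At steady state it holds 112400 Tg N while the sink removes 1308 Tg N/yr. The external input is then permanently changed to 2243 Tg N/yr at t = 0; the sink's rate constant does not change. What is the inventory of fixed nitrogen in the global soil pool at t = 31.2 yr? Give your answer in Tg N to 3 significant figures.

137000 Tg N

Residence time τ = M₀/F₀ = 85.93 yr. The eventual steady state is M_∞ = M₀·(F₁/F₀) = 112400 × 2243/1308 = 192750 Tg N.
The anomaly ΔM(t) = M(t) − M_∞ decays as ΔM₀·e^(−t/τ) with ΔM₀ = 112400 − 192750 = −80350 Tg N.
At t = 31.2 yr, e^(−t/τ) = e^(−0.3631) = 0.6955, so ΔM = −55880 Tg N and M = 192750 − 55880 = 136860 Tg N.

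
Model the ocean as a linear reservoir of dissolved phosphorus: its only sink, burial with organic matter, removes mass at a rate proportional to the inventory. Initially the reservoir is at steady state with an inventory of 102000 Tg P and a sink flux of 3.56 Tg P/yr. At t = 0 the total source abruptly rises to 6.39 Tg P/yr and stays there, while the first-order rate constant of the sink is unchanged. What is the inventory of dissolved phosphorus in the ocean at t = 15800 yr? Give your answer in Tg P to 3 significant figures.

Residence time τ = M₀/F₀ = 28650 yr. The eventual steady state is M_∞ = M₀·(F₁/F₀) = 102000 × 6.39/3.56 = 183080 Tg P.
The anomaly ΔM(t) = M(t) − M_∞ decays as ΔM₀·e^(−t/τ) with ΔM₀ = 102000 − 183080 = −81080 Tg P.
At t = 15800 yr, e^(−t/τ) = e^(−0.5515) = 0.5761, so ΔM = −46710 Tg P and M = 183080 − 46710 = 136370 Tg P.

136000 Tg P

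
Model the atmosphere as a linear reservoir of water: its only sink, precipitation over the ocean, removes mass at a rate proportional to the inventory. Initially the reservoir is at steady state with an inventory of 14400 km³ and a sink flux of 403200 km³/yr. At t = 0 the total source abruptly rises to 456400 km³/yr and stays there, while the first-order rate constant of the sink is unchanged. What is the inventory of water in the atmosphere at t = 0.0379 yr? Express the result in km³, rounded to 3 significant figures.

15600 km³

Residence time τ = M₀/F₀ = 0.03571 yr. The eventual steady state is M_∞ = M₀·(F₁/F₀) = 14400 × 456400/403200 = 16300 km³.
The anomaly ΔM(t) = M(t) − M_∞ decays as ΔM₀·e^(−t/τ) with ΔM₀ = 14400 − 16300 = −1900 km³.
At t = 0.0379 yr, e^(−t/τ) = e^(−1.061) = 0.3460, so ΔM = −657.5 km³ and M = 16300 − 657.5 = 15643 km³.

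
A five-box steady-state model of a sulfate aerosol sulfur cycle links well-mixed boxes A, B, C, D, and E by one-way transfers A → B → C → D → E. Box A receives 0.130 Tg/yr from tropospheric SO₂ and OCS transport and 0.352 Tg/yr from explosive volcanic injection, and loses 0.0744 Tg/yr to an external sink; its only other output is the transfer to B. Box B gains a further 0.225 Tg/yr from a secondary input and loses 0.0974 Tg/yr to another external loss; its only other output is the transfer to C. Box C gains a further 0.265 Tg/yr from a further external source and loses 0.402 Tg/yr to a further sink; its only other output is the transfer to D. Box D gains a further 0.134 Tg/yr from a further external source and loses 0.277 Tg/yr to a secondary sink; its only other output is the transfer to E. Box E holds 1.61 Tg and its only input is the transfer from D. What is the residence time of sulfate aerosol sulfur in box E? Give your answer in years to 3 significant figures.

Box A: F(A→B) = (0.130 + 0.352) − 0.0744 = 0.40760 Tg/yr.
Box B: F(B→C) = (0.40760 + 0.225) − 0.0974 = 0.53520 Tg/yr.
Box C: F(C→D) = (0.53520 + 0.265) − 0.402 = 0.39820 Tg/yr.
Box D: F(D→E) = (0.39820 + 0.134) − 0.277 = 0.25520 Tg/yr.
Box E throughput = its input = 0.25520 Tg/yr; τ = 1.61 / 0.25520 = 6.309 yr.

6.31 yr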